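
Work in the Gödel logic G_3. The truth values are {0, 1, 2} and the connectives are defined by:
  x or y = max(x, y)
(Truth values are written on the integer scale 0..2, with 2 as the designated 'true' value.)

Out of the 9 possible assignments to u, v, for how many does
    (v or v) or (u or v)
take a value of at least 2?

5

u = 0, v = 0 ↦ 0  <
u = 0, v = 1 ↦ 1  <
u = 0, v = 2 ↦ 2  ≥
u = 1, v = 0 ↦ 1  <
u = 1, v = 1 ↦ 1  <
u = 1, v = 2 ↦ 2  ≥
u = 2, v = 0 ↦ 2  ≥
u = 2, v = 1 ↦ 2  ≥
u = 2, v = 2 ↦ 2  ≥
So 5 of the 9 assignments meet the threshold.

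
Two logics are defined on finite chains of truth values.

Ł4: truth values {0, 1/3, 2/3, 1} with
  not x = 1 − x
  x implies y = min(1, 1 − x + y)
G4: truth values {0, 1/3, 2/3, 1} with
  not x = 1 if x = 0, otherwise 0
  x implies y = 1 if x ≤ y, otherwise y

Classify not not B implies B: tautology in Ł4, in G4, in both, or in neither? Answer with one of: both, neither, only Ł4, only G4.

In Ł4: every assignment gives 1 — tautology.
In G4: at B = 1/3 the value is 1/3 — not a tautology.

only Ł4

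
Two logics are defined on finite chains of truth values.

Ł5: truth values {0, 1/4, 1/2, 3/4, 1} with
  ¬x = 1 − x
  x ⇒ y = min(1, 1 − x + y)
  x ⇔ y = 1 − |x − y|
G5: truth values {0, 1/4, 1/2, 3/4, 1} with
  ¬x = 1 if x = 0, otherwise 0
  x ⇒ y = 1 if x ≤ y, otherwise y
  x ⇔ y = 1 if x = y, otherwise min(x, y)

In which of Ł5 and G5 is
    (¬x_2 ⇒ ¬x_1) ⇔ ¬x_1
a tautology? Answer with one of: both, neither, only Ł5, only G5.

neither

In Ł5: at x_1 = 1/4, x_2 = 1/4 the value is 3/4 — not a tautology.
In G5: at x_1 = 1/4, x_2 = 1/4 the value is 0 — not a tautology.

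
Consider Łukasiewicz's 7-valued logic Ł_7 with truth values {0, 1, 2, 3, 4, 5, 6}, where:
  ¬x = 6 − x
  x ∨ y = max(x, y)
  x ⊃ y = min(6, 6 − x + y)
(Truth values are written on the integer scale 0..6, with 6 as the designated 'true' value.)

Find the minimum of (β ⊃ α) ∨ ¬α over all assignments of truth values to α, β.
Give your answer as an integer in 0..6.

Take α = 3, β = 6:
β ⊃ α = 6 ⊃ 3 = 3
¬α = ¬3 = 3
(β ⊃ α) ∨ ¬α = 3 ∨ 3 = 3
No assignment yields a value below 3, so this is the minimum.

3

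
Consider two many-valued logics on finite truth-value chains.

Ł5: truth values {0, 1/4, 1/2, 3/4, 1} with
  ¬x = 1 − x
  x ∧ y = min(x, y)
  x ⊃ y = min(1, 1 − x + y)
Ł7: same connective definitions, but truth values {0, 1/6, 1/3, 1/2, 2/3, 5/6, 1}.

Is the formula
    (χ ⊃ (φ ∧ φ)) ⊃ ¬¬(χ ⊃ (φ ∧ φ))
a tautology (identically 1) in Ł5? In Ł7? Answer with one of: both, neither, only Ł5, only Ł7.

both

In Ł5: every assignment gives 1 — tautology.
In Ł7: every assignment gives 1 — tautology.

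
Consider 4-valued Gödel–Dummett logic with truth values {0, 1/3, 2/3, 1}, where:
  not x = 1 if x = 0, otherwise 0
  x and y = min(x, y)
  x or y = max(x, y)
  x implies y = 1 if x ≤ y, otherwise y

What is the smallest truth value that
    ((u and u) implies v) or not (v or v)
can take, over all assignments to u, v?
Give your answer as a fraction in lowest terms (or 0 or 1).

1/3

Take u = 2/3, v = 1/3:
u and u = 2/3 and 2/3 = 2/3
(u and u) implies v = 2/3 implies 1/3 = 1/3
v or v = 1/3 or 1/3 = 1/3
not (v or v) = not 1/3 = 0
((u and u) implies v) or not (v or v) = 1/3 or 0 = 1/3
No assignment yields a value below 1/3, so this is the minimum.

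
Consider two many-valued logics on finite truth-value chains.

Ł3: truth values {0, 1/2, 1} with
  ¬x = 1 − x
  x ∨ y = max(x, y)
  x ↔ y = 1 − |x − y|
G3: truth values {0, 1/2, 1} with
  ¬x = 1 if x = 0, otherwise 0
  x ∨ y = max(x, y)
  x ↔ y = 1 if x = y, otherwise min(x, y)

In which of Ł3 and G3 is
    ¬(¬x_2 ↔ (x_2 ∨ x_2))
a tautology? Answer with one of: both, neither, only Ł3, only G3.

In Ł3: at x_2 = 1/2 the value is 0 — not a tautology.
In G3: every assignment gives 1 — tautology.

only G3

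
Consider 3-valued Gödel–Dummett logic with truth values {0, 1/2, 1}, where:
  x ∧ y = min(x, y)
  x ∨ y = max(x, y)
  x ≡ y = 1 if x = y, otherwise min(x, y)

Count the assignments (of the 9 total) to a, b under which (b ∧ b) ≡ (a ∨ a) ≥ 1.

3

a = 0, b = 0 ↦ 1  ≥
a = 0, b = 1/2 ↦ 0  <
a = 0, b = 1 ↦ 0  <
a = 1/2, b = 0 ↦ 0  <
a = 1/2, b = 1/2 ↦ 1  ≥
a = 1/2, b = 1 ↦ 1/2  <
a = 1, b = 0 ↦ 0  <
a = 1, b = 1/2 ↦ 1/2  <
a = 1, b = 1 ↦ 1  ≥
So 3 of the 9 assignments meet the threshold.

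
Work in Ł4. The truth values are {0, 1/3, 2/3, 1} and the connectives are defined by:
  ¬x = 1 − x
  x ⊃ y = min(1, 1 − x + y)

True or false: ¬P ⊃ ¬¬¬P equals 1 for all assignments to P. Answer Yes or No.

Yes

P = 0 ↦ 1
P = 1/3 ↦ 1
P = 2/3 ↦ 1
P = 1 ↦ 1
Every assignment gives a value ≥ 1.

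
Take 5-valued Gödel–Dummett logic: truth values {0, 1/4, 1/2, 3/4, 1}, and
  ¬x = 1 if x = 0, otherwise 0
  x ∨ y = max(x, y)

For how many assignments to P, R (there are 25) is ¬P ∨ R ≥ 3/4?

13

value 1: 9 assignments (counts)
value 3/4: 4 assignments (counts)
value 1/2: 4 assignments
value 1/4: 4 assignments
value 0: 4 assignments
So 13 of the 25 assignments meet the threshold.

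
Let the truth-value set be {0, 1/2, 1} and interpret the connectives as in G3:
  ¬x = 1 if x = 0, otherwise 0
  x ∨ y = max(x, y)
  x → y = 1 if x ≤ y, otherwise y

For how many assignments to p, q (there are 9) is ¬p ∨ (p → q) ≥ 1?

6

p = 0, q = 0 ↦ 1  ≥
p = 0, q = 1/2 ↦ 1  ≥
p = 0, q = 1 ↦ 1  ≥
p = 1/2, q = 0 ↦ 0  <
p = 1/2, q = 1/2 ↦ 1  ≥
p = 1/2, q = 1 ↦ 1  ≥
p = 1, q = 0 ↦ 0  <
p = 1, q = 1/2 ↦ 1/2  <
p = 1, q = 1 ↦ 1  ≥
So 6 of the 9 assignments meet the threshold.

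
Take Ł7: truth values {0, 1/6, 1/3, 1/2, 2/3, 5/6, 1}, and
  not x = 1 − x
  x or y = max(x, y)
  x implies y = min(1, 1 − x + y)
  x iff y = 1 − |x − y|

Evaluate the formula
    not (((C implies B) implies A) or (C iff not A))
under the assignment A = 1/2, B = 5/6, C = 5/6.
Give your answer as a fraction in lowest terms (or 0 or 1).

C implies B = 5/6 implies 5/6 = 1
(C implies B) implies A = 1 implies 1/2 = 1/2
not A = not 1/2 = 1/2
C iff not A = 5/6 iff 1/2 = 2/3
((C implies B) implies A) or (C iff not A) = 1/2 or 2/3 = 2/3
not (((C implies B) implies A) or (C iff not A)) = not 2/3 = 1/3

1/3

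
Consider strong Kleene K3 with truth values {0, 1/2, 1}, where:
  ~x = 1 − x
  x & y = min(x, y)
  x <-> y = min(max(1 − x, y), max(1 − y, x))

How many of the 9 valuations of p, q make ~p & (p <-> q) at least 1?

1

p = 0, q = 0 ↦ 1  ≥
p = 0, q = 1/2 ↦ 1/2  <
p = 0, q = 1 ↦ 0  <
p = 1/2, q = 0 ↦ 1/2  <
p = 1/2, q = 1/2 ↦ 1/2  <
p = 1/2, q = 1 ↦ 1/2  <
p = 1, q = 0 ↦ 0  <
p = 1, q = 1/2 ↦ 0  <
p = 1, q = 1 ↦ 0  <
So 1 of the 9 assignments meets the threshold.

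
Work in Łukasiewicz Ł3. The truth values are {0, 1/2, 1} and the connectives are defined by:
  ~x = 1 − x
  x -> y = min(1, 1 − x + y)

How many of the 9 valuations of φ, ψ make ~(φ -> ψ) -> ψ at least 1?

7

φ = 0, ψ = 0 ↦ 1  ≥
φ = 0, ψ = 1/2 ↦ 1  ≥
φ = 0, ψ = 1 ↦ 1  ≥
φ = 1/2, ψ = 0 ↦ 1/2  <
φ = 1/2, ψ = 1/2 ↦ 1  ≥
φ = 1/2, ψ = 1 ↦ 1  ≥
φ = 1, ψ = 0 ↦ 0  <
φ = 1, ψ = 1/2 ↦ 1  ≥
φ = 1, ψ = 1 ↦ 1  ≥
So 7 of the 9 assignments meet the threshold.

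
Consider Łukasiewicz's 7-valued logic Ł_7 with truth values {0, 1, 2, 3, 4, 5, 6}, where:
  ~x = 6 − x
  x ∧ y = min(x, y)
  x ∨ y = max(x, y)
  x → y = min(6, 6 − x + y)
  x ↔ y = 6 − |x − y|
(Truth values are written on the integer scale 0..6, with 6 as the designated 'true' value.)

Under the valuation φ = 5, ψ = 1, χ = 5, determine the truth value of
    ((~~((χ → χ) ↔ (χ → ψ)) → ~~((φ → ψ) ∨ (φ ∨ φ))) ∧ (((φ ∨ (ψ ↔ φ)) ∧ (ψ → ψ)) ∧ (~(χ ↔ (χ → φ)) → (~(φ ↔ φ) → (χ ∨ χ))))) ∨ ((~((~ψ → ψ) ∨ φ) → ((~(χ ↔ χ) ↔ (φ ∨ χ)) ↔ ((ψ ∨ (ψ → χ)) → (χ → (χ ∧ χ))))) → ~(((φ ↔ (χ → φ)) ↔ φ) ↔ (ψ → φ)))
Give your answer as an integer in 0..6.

χ → χ = 5 → 5 = 6
χ → ψ = 5 → 1 = 2
(χ → χ) ↔ (χ → ψ) = 6 ↔ 2 = 2
~((χ → χ) ↔ (χ → ψ)) = ~2 = 4
~~((χ → χ) ↔ (χ → ψ)) = ~4 = 2
φ → ψ = 5 → 1 = 2
φ ∨ φ = 5 ∨ 5 = 5
(φ → ψ) ∨ (φ ∨ φ) = 2 ∨ 5 = 5
~((φ → ψ) ∨ (φ ∨ φ)) = ~5 = 1
~~((φ → ψ) ∨ (φ ∨ φ)) = ~1 = 5
~~((χ → χ) ↔ (χ → ψ)) → ~~((φ → ψ) ∨ (φ ∨ φ)) = 2 → 5 = 6
ψ ↔ φ = 1 ↔ 5 = 2
φ ∨ (ψ ↔ φ) = 5 ∨ 2 = 5
ψ → ψ = 1 → 1 = 6
(φ ∨ (ψ ↔ φ)) ∧ (ψ → ψ) = 5 ∧ 6 = 5
χ → φ = 5 → 5 = 6
χ ↔ (χ → φ) = 5 ↔ 6 = 5
~(χ ↔ (χ → φ)) = ~5 = 1
φ ↔ φ = 5 ↔ 5 = 6
~(φ ↔ φ) = ~6 = 0
χ ∨ χ = 5 ∨ 5 = 5
~(φ ↔ φ) → (χ ∨ χ) = 0 → 5 = 6
~(χ ↔ (χ → φ)) → (~(φ ↔ φ) → (χ ∨ χ)) = 1 → 6 = 6
((φ ∨ (ψ ↔ φ)) ∧ (ψ → ψ)) ∧ (~(χ ↔ (χ → φ)) → (~(φ ↔ φ) → (χ ∨ χ))) = 5 ∧ 6 = 5
(~~((χ → χ) ↔ (χ → ψ)) → ~~((φ → ψ) ∨ (φ ∨ φ))) ∧ (((φ ∨ (ψ ↔ φ)) ∧ (ψ → ψ)) ∧ (~(χ ↔ (χ → φ)) → (~(φ ↔ φ) → (χ ∨ χ)))) = 6 ∧ 5 = 5
~ψ = ~1 = 5
~ψ → ψ = 5 → 1 = 2
(~ψ → ψ) ∨ φ = 2 ∨ 5 = 5
~((~ψ → ψ) ∨ φ) = ~5 = 1
χ ↔ χ = 5 ↔ 5 = 6
~(χ ↔ χ) = ~6 = 0
φ ∨ χ = 5 ∨ 5 = 5
~(χ ↔ χ) ↔ (φ ∨ χ) = 0 ↔ 5 = 1
ψ → χ = 1 → 5 = 6
ψ ∨ (ψ → χ) = 1 ∨ 6 = 6
χ ∧ χ = 5 ∧ 5 = 5
χ → (χ ∧ χ) = 5 → 5 = 6
(ψ ∨ (ψ → χ)) → (χ → (χ ∧ χ)) = 6 → 6 = 6
(~(χ ↔ χ) ↔ (φ ∨ χ)) ↔ ((ψ ∨ (ψ → χ)) → (χ → (χ ∧ χ))) = 1 ↔ 6 = 1
~((~ψ → ψ) ∨ φ) → ((~(χ ↔ χ) ↔ (φ ∨ χ)) ↔ ((ψ ∨ (ψ → χ)) → (χ → (χ ∧ χ)))) = 1 → 1 = 6
χ → φ = 5 → 5 = 6
φ ↔ (χ → φ) = 5 ↔ 6 = 5
(φ ↔ (χ → φ)) ↔ φ = 5 ↔ 5 = 6
ψ → φ = 1 → 5 = 6
((φ ↔ (χ → φ)) ↔ φ) ↔ (ψ → φ) = 6 ↔ 6 = 6
~(((φ ↔ (χ → φ)) ↔ φ) ↔ (ψ → φ)) = ~6 = 0
(~((~ψ → ψ) ∨ φ) → ((~(χ ↔ χ) ↔ (φ ∨ χ)) ↔ ((ψ ∨ (ψ → χ)) → (χ → (χ ∧ χ))))) → ~(((φ ↔ (χ → φ)) ↔ φ) ↔ (ψ → φ)) = 6 → 0 = 0
((~~((χ → χ) ↔ (χ → ψ)) → ~~((φ → ψ) ∨ (φ ∨ φ))) ∧ (((φ ∨ (ψ ↔ φ)) ∧ (ψ → ψ)) ∧ (~(χ ↔ (χ → φ)) → (~(φ ↔ φ) → (χ ∨ χ))))) ∨ ((~((~ψ → ψ) ∨ φ) → ((~(χ ↔ χ) ↔ (φ ∨ χ)) ↔ ((ψ ∨ (ψ → χ)) → (χ → (χ ∧ χ))))) → ~(((φ ↔ (χ → φ)) ↔ φ) ↔ (ψ → φ))) = 5 ∨ 0 = 5

5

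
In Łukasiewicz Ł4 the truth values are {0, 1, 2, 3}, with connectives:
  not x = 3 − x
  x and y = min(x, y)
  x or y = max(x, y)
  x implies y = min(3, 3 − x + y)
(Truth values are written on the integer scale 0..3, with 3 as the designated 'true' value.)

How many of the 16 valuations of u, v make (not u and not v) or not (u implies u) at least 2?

u = 0, v = 0 ↦ 3  ≥
u = 0, v = 1 ↦ 2  ≥
u = 0, v = 2 ↦ 1  <
u = 0, v = 3 ↦ 0  <
u = 1, v = 0 ↦ 2  ≥
u = 1, v = 1 ↦ 2  ≥
u = 1, v = 2 ↦ 1  <
u = 1, v = 3 ↦ 0  <
u = 2, v = 0 ↦ 1  <
u = 2, v = 1 ↦ 1  <
u = 2, v = 2 ↦ 1  <
u = 2, v = 3 ↦ 0  <
u = 3, v = 0 ↦ 0  <
u = 3, v = 1 ↦ 0  <
u = 3, v = 2 ↦ 0  <
u = 3, v = 3 ↦ 0  <
So 4 of the 16 assignments meet the threshold.

4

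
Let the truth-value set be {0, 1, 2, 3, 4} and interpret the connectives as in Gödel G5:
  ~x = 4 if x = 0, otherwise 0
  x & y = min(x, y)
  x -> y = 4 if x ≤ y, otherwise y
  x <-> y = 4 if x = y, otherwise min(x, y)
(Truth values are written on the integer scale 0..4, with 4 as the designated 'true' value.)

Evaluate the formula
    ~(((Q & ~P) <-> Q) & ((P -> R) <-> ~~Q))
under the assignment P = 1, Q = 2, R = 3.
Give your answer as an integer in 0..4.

4

~P = ~1 = 0
Q & ~P = 2 & 0 = 0
(Q & ~P) <-> Q = 0 <-> 2 = 0
P -> R = 1 -> 3 = 4
~Q = ~2 = 0
~~Q = ~0 = 4
(P -> R) <-> ~~Q = 4 <-> 4 = 4
((Q & ~P) <-> Q) & ((P -> R) <-> ~~Q) = 0 & 4 = 0
~(((Q & ~P) <-> Q) & ((P -> R) <-> ~~Q)) = ~0 = 4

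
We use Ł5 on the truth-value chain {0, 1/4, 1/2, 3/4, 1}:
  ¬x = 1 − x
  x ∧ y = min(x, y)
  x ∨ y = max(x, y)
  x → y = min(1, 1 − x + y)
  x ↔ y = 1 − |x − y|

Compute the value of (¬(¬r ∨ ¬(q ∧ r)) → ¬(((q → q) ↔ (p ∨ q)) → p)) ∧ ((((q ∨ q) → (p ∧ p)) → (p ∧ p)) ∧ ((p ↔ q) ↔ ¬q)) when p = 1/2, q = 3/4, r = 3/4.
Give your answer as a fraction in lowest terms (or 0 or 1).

¬r = ¬3/4 = 1/4
q ∧ r = 3/4 ∧ 3/4 = 3/4
¬(q ∧ r) = ¬3/4 = 1/4
¬r ∨ ¬(q ∧ r) = 1/4 ∨ 1/4 = 1/4
¬(¬r ∨ ¬(q ∧ r)) = ¬1/4 = 3/4
q → q = 3/4 → 3/4 = 1
p ∨ q = 1/2 ∨ 3/4 = 3/4
(q → q) ↔ (p ∨ q) = 1 ↔ 3/4 = 3/4
((q → q) ↔ (p ∨ q)) → p = 3/4 → 1/2 = 3/4
¬(((q → q) ↔ (p ∨ q)) → p) = ¬3/4 = 1/4
¬(¬r ∨ ¬(q ∧ r)) → ¬(((q → q) ↔ (p ∨ q)) → p) = 3/4 → 1/4 = 1/2
q ∨ q = 3/4 ∨ 3/4 = 3/4
p ∧ p = 1/2 ∧ 1/2 = 1/2
(q ∨ q) → (p ∧ p) = 3/4 → 1/2 = 3/4
p ∧ p = 1/2 ∧ 1/2 = 1/2
((q ∨ q) → (p ∧ p)) → (p ∧ p) = 3/4 → 1/2 = 3/4
p ↔ q = 1/2 ↔ 3/4 = 3/4
¬q = ¬3/4 = 1/4
(p ↔ q) ↔ ¬q = 3/4 ↔ 1/4 = 1/2
(((q ∨ q) → (p ∧ p)) → (p ∧ p)) ∧ ((p ↔ q) ↔ ¬q) = 3/4 ∧ 1/2 = 1/2
(¬(¬r ∨ ¬(q ∧ r)) → ¬(((q → q) ↔ (p ∨ q)) → p)) ∧ ((((q ∨ q) → (p ∧ p)) → (p ∧ p)) ∧ ((p ↔ q) ↔ ¬q)) = 1/2 ∧ 1/2 = 1/2

1/2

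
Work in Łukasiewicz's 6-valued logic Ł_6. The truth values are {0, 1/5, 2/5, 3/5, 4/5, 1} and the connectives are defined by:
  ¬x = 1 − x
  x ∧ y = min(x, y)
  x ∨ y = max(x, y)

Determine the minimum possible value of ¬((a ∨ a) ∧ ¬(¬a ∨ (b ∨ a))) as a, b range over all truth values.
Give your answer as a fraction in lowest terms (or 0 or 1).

3/5

Take a = 2/5, b = 0:
a ∨ a = 2/5 ∨ 2/5 = 2/5
¬a = ¬2/5 = 3/5
b ∨ a = 0 ∨ 2/5 = 2/5
¬a ∨ (b ∨ a) = 3/5 ∨ 2/5 = 3/5
¬(¬a ∨ (b ∨ a)) = ¬3/5 = 2/5
(a ∨ a) ∧ ¬(¬a ∨ (b ∨ a)) = 2/5 ∧ 2/5 = 2/5
¬((a ∨ a) ∧ ¬(¬a ∨ (b ∨ a))) = ¬2/5 = 3/5
No assignment yields a value below 3/5, so this is the minimum.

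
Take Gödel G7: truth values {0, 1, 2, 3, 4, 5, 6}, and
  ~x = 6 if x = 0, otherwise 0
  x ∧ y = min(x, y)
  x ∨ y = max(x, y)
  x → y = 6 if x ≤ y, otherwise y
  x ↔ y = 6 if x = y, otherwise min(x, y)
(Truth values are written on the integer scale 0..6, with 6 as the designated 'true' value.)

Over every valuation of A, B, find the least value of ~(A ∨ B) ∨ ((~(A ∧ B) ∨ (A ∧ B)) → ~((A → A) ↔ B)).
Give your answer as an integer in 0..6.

0

Take A = 0, B = 1:
A ∨ B = 0 ∨ 1 = 1
~(A ∨ B) = ~1 = 0
A ∧ B = 0 ∧ 1 = 0
~(A ∧ B) = ~0 = 6
A ∧ B = 0 ∧ 1 = 0
~(A ∧ B) ∨ (A ∧ B) = 6 ∨ 0 = 6
A → A = 0 → 0 = 6
(A → A) ↔ B = 6 ↔ 1 = 1
~((A → A) ↔ B) = ~1 = 0
(~(A ∧ B) ∨ (A ∧ B)) → ~((A → A) ↔ B) = 6 → 0 = 0
~(A ∨ B) ∨ ((~(A ∧ B) ∨ (A ∧ B)) → ~((A → A) ↔ B)) = 0 ∨ 0 = 0
No assignment yields a value below 0, so this is the minimum.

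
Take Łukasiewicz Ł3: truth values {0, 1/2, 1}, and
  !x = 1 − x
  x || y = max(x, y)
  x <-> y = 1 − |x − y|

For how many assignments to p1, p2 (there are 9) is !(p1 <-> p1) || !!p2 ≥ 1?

3

p1 = 0, p2 = 0 ↦ 0  <
p1 = 0, p2 = 1/2 ↦ 1/2  <
p1 = 0, p2 = 1 ↦ 1  ≥
p1 = 1/2, p2 = 0 ↦ 0  <
p1 = 1/2, p2 = 1/2 ↦ 1/2  <
p1 = 1/2, p2 = 1 ↦ 1  ≥
p1 = 1, p2 = 0 ↦ 0  <
p1 = 1, p2 = 1/2 ↦ 1/2  <
p1 = 1, p2 = 1 ↦ 1  ≥
So 3 of the 9 assignments meet the threshold.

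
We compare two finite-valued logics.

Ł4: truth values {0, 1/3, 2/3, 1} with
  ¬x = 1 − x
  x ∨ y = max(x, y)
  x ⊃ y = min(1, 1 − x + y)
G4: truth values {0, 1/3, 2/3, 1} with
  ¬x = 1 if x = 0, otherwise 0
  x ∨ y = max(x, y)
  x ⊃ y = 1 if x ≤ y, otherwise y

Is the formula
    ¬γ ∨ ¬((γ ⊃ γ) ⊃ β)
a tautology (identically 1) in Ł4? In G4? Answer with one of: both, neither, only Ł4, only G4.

neither

In Ł4: at β = 1/3, γ = 1/3 the value is 2/3 — not a tautology.
In G4: at β = 1/3, γ = 1/3 the value is 0 — not a tautology.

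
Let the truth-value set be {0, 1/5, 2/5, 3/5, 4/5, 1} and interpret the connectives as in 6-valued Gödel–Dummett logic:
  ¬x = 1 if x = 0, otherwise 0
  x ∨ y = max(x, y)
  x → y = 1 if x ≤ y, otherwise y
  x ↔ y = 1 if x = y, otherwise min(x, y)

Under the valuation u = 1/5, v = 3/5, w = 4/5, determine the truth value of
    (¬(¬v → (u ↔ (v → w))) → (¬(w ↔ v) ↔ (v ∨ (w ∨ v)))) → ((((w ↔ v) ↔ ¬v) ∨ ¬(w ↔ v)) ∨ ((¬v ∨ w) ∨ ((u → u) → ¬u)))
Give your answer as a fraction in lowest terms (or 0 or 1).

4/5

¬v = ¬3/5 = 0
v → w = 3/5 → 4/5 = 1
u ↔ (v → w) = 1/5 ↔ 1 = 1/5
¬v → (u ↔ (v → w)) = 0 → 1/5 = 1
¬(¬v → (u ↔ (v → w))) = ¬1 = 0
w ↔ v = 4/5 ↔ 3/5 = 3/5
¬(w ↔ v) = ¬3/5 = 0
w ∨ v = 4/5 ∨ 3/5 = 4/5
v ∨ (w ∨ v) = 3/5 ∨ 4/5 = 4/5
¬(w ↔ v) ↔ (v ∨ (w ∨ v)) = 0 ↔ 4/5 = 0
¬(¬v → (u ↔ (v → w))) → (¬(w ↔ v) ↔ (v ∨ (w ∨ v))) = 0 → 0 = 1
w ↔ v = 4/5 ↔ 3/5 = 3/5
¬v = ¬3/5 = 0
(w ↔ v) ↔ ¬v = 3/5 ↔ 0 = 0
w ↔ v = 4/5 ↔ 3/5 = 3/5
¬(w ↔ v) = ¬3/5 = 0
((w ↔ v) ↔ ¬v) ∨ ¬(w ↔ v) = 0 ∨ 0 = 0
¬v = ¬3/5 = 0
¬v ∨ w = 0 ∨ 4/5 = 4/5
u → u = 1/5 → 1/5 = 1
¬u = ¬1/5 = 0
(u → u) → ¬u = 1 → 0 = 0
(¬v ∨ w) ∨ ((u → u) → ¬u) = 4/5 ∨ 0 = 4/5
(((w ↔ v) ↔ ¬v) ∨ ¬(w ↔ v)) ∨ ((¬v ∨ w) ∨ ((u → u) → ¬u)) = 0 ∨ 4/5 = 4/5
(¬(¬v → (u ↔ (v → w))) → (¬(w ↔ v) ↔ (v ∨ (w ∨ v)))) → ((((w ↔ v) ↔ ¬v) ∨ ¬(w ↔ v)) ∨ ((¬v ∨ w) ∨ ((u → u) → ¬u))) = 1 → 4/5 = 4/5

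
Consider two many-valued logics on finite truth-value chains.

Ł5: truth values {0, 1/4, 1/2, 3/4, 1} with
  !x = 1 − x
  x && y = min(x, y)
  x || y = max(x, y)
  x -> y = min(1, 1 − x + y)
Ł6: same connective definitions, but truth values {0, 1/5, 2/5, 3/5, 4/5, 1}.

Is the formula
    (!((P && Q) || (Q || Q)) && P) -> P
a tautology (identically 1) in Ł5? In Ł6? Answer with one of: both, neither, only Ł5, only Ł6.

both

In Ł5: every assignment gives 1 — tautology.
In Ł6: every assignment gives 1 — tautology.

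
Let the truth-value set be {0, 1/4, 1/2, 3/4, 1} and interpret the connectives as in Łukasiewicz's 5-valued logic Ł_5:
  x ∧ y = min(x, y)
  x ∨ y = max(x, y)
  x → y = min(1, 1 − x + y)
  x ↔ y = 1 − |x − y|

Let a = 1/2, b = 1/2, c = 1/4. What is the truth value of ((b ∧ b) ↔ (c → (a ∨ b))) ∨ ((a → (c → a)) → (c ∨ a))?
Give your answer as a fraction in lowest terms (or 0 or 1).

b ∧ b = 1/2 ∧ 1/2 = 1/2
a ∨ b = 1/2 ∨ 1/2 = 1/2
c → (a ∨ b) = 1/4 → 1/2 = 1
(b ∧ b) ↔ (c → (a ∨ b)) = 1/2 ↔ 1 = 1/2
c → a = 1/4 → 1/2 = 1
a → (c → a) = 1/2 → 1 = 1
c ∨ a = 1/4 ∨ 1/2 = 1/2
(a → (c → a)) → (c ∨ a) = 1 → 1/2 = 1/2
((b ∧ b) ↔ (c → (a ∨ b))) ∨ ((a → (c → a)) → (c ∨ a)) = 1/2 ∨ 1/2 = 1/2

1/2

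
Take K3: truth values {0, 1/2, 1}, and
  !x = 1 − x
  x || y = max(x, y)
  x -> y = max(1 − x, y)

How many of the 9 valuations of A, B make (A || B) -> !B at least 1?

3

A = 0, B = 0 ↦ 1  ≥
A = 0, B = 1/2 ↦ 1/2  <
A = 0, B = 1 ↦ 0  <
A = 1/2, B = 0 ↦ 1  ≥
A = 1/2, B = 1/2 ↦ 1/2  <
A = 1/2, B = 1 ↦ 0  <
A = 1, B = 0 ↦ 1  ≥
A = 1, B = 1/2 ↦ 1/2  <
A = 1, B = 1 ↦ 0  <
So 3 of the 9 assignments meet the threshold.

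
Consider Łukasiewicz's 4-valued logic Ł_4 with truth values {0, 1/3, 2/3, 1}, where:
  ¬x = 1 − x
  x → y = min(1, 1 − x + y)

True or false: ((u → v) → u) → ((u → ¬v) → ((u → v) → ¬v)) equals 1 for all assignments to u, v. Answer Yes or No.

u = 0, v = 0 ↦ 1
u = 0, v = 1/3 ↦ 1
u = 0, v = 2/3 ↦ 1
u = 0, v = 1 ↦ 1
u = 1/3, v = 0 ↦ 1
u = 1/3, v = 1/3 ↦ 1
u = 1/3, v = 2/3 ↦ 1
u = 1/3, v = 1 ↦ 1
u = 2/3, v = 0 ↦ 1
u = 2/3, v = 1/3 ↦ 1
u = 2/3, v = 2/3 ↦ 1
u = 2/3, v = 1 ↦ 1
u = 1, v = 0 ↦ 1
u = 1, v = 1/3 ↦ 1
u = 1, v = 2/3 ↦ 1
u = 1, v = 1 ↦ 1
Every assignment gives a value ≥ 1.

Yes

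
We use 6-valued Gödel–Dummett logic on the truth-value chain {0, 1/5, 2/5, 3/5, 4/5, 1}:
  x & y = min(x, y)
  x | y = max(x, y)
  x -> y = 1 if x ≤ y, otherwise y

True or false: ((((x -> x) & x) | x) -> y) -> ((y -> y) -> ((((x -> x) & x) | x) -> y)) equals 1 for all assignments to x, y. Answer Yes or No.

Yes

At x = 1, y = 2/5, for instance:
x -> x = 1 -> 1 = 1
(x -> x) & x = 1 & 1 = 1
((x -> x) & x) | x = 1 | 1 = 1
(((x -> x) & x) | x) -> y = 1 -> 2/5 = 2/5
y -> y = 2/5 -> 2/5 = 1
(((x -> x) & x) | x) -> y = 1 -> 2/5 = 2/5
(y -> y) -> ((((x -> x) & x) | x) -> y) = 1 -> 2/5 = 2/5
((((x -> x) & x) | x) -> y) -> ((y -> y) -> ((((x -> x) & x) | x) -> y)) = 2/5 -> 2/5 = 1
and checking the remaining 35 assignments likewise gives ≥ 1 in every case.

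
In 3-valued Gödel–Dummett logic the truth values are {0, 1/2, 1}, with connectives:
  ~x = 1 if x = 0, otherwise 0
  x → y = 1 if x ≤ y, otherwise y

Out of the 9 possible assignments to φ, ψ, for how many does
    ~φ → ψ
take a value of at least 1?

φ = 0, ψ = 0 ↦ 0  <
φ = 0, ψ = 1/2 ↦ 1/2  <
φ = 0, ψ = 1 ↦ 1  ≥
φ = 1/2, ψ = 0 ↦ 1  ≥
φ = 1/2, ψ = 1/2 ↦ 1  ≥
φ = 1/2, ψ = 1 ↦ 1  ≥
φ = 1, ψ = 0 ↦ 1  ≥
φ = 1, ψ = 1/2 ↦ 1  ≥
φ = 1, ψ = 1 ↦ 1  ≥
So 7 of the 9 assignments meet the threshold.

7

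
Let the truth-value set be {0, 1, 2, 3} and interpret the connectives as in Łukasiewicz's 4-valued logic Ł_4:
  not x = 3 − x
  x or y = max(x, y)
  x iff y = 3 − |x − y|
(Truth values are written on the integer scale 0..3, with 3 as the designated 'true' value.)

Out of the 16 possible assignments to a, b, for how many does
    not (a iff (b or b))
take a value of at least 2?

a = 0, b = 0 ↦ 0  <
a = 0, b = 1 ↦ 1  <
a = 0, b = 2 ↦ 2  ≥
a = 0, b = 3 ↦ 3  ≥
a = 1, b = 0 ↦ 1  <
a = 1, b = 1 ↦ 0  <
a = 1, b = 2 ↦ 1  <
a = 1, b = 3 ↦ 2  ≥
a = 2, b = 0 ↦ 2  ≥
a = 2, b = 1 ↦ 1  <
a = 2, b = 2 ↦ 0  <
a = 2, b = 3 ↦ 1  <
a = 3, b = 0 ↦ 3  ≥
a = 3, b = 1 ↦ 2  ≥
a = 3, b = 2 ↦ 1  <
a = 3, b = 3 ↦ 0  <
So 6 of the 16 assignments meet the threshold.

6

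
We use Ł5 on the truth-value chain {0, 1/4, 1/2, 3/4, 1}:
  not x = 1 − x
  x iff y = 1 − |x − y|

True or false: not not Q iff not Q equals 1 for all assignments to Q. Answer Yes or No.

Counterexample: take Q = 0.
not Q = not 0 = 1
not not Q = not 1 = 0
not Q = not 0 = 1
not not Q iff not Q = 0 iff 1 = 0
This gives 0 ≠ 1.

No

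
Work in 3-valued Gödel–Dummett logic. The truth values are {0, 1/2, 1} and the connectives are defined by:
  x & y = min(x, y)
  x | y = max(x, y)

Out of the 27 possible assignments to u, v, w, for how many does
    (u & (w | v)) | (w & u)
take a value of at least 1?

5

value 1: 5 assignments (counts)
value 1/2: 11 assignments
value 0: 11 assignments
So 5 of the 27 assignments meet the threshold.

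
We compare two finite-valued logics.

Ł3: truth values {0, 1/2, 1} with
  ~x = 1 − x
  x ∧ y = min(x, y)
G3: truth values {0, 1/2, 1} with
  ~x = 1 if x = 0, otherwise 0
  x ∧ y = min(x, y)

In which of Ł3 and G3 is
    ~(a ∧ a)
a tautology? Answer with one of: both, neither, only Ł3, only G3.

neither

In Ł3: at a = 1/2 the value is 1/2 — not a tautology.
In G3: at a = 1/2 the value is 0 — not a tautology.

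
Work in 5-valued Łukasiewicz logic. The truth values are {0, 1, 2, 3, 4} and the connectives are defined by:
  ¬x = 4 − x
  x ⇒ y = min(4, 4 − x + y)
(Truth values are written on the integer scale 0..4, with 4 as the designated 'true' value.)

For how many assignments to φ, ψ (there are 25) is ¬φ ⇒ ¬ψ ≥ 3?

value 4: 15 assignments (counts)
value 3: 4 assignments (counts)
value 2: 3 assignments
value 1: 2 assignments
value 0: 1 assignment
So 19 of the 25 assignments meet the threshold.

19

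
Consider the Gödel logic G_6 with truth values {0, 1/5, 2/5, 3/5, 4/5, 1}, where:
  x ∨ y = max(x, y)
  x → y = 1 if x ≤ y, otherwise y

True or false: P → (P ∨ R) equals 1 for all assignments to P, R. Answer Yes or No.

Yes

At P = 2/5, R = 0, for instance:
P ∨ R = 2/5 ∨ 0 = 2/5
P → (P ∨ R) = 2/5 → 2/5 = 1
and checking the remaining 35 assignments likewise gives ≥ 1 in every case.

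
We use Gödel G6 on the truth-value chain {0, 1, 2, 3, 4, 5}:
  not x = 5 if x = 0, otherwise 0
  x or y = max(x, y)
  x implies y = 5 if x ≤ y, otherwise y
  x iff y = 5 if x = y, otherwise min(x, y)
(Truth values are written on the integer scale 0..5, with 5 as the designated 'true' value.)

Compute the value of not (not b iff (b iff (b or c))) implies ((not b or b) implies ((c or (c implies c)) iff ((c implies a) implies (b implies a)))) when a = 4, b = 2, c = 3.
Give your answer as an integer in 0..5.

5

not b = not 2 = 0
b or c = 2 or 3 = 3
b iff (b or c) = 2 iff 3 = 2
not b iff (b iff (b or c)) = 0 iff 2 = 0
not (not b iff (b iff (b or c))) = not 0 = 5
not b = not 2 = 0
not b or b = 0 or 2 = 2
c implies c = 3 implies 3 = 5
c or (c implies c) = 3 or 5 = 5
c implies a = 3 implies 4 = 5
b implies a = 2 implies 4 = 5
(c implies a) implies (b implies a) = 5 implies 5 = 5
(c or (c implies c)) iff ((c implies a) implies (b implies a)) = 5 iff 5 = 5
(not b or b) implies ((c or (c implies c)) iff ((c implies a) implies (b implies a))) = 2 implies 5 = 5
not (not b iff (b iff (b or c))) implies ((not b or b) implies ((c or (c implies c)) iff ((c implies a) implies (b implies a)))) = 5 implies 5 = 5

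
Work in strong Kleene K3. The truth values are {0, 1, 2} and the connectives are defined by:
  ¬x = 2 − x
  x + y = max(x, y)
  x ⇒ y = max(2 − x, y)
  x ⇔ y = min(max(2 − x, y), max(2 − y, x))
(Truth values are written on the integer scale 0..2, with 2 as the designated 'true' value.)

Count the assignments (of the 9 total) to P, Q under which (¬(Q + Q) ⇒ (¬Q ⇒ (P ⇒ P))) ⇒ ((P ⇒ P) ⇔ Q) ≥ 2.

2

P = 0, Q = 0 ↦ 0  <
P = 0, Q = 1 ↦ 1  <
P = 0, Q = 2 ↦ 2  ≥
P = 1, Q = 0 ↦ 1  <
P = 1, Q = 1 ↦ 1  <
P = 1, Q = 2 ↦ 1  <
P = 2, Q = 0 ↦ 0  <
P = 2, Q = 1 ↦ 1  <
P = 2, Q = 2 ↦ 2  ≥
So 2 of the 9 assignments meet the threshold.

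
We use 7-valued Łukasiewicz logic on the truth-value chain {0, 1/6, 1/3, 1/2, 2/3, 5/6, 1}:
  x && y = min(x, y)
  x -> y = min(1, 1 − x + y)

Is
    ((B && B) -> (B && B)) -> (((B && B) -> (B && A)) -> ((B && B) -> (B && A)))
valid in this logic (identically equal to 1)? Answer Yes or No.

At A = 1/3, B = 1, for instance:
B && B = 1 && 1 = 1
B && B = 1 && 1 = 1
(B && B) -> (B && B) = 1 -> 1 = 1
B && A = 1 && 1/3 = 1/3
(B && B) -> (B && A) = 1 -> 1/3 = 1/3
(B && B) -> (B && A) = 1 -> 1/3 = 1/3
((B && B) -> (B && A)) -> ((B && B) -> (B && A)) = 1/3 -> 1/3 = 1
((B && B) -> (B && B)) -> (((B && B) -> (B && A)) -> ((B && B) -> (B && A))) = 1 -> 1 = 1
and checking the remaining 48 assignments likewise gives ≥ 1 in every case.

Yes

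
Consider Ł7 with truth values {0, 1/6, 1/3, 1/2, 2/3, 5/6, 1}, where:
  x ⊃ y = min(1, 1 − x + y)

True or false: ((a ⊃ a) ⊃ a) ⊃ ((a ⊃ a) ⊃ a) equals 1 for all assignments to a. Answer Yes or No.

a = 0 ↦ 1
a = 1/6 ↦ 1
a = 1/3 ↦ 1
a = 1/2 ↦ 1
a = 2/3 ↦ 1
a = 5/6 ↦ 1
a = 1 ↦ 1
Every assignment gives a value ≥ 1.

Yes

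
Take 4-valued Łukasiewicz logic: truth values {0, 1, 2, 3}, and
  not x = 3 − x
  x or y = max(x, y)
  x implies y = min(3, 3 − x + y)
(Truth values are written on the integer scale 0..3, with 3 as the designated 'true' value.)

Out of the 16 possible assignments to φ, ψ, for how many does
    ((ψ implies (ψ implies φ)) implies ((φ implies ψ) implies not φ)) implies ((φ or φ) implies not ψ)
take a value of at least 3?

14

φ = 0, ψ = 0 ↦ 3  ≥
φ = 0, ψ = 1 ↦ 3  ≥
φ = 0, ψ = 2 ↦ 3  ≥
φ = 0, ψ = 3 ↦ 3  ≥
φ = 1, ψ = 0 ↦ 3  ≥
φ = 1, ψ = 1 ↦ 3  ≥
φ = 1, ψ = 2 ↦ 3  ≥
φ = 1, ψ = 3 ↦ 2  <
φ = 2, ψ = 0 ↦ 3  ≥
φ = 2, ψ = 1 ↦ 3  ≥
φ = 2, ψ = 2 ↦ 3  ≥
φ = 2, ψ = 3 ↦ 2  <
φ = 3, ψ = 0 ↦ 3  ≥
φ = 3, ψ = 1 ↦ 3  ≥
φ = 3, ψ = 2 ↦ 3  ≥
φ = 3, ψ = 3 ↦ 3  ≥
So 14 of the 16 assignments meet the threshold.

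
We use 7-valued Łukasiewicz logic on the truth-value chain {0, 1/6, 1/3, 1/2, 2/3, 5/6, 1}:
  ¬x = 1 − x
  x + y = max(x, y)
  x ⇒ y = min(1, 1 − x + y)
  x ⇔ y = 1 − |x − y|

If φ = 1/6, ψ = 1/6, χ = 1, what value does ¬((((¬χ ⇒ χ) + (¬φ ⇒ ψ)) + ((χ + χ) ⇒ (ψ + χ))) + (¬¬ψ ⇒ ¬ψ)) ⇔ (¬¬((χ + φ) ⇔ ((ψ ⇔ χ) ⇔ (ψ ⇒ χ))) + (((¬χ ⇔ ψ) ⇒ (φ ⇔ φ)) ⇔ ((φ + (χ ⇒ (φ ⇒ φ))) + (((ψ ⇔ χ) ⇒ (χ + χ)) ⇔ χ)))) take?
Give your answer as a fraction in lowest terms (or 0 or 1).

¬χ = ¬1 = 0
¬χ ⇒ χ = 0 ⇒ 1 = 1
¬φ = ¬1/6 = 5/6
¬φ ⇒ ψ = 5/6 ⇒ 1/6 = 1/3
(¬χ ⇒ χ) + (¬φ ⇒ ψ) = 1 + 1/3 = 1
χ + χ = 1 + 1 = 1
ψ + χ = 1/6 + 1 = 1
(χ + χ) ⇒ (ψ + χ) = 1 ⇒ 1 = 1
((¬χ ⇒ χ) + (¬φ ⇒ ψ)) + ((χ + χ) ⇒ (ψ + χ)) = 1 + 1 = 1
¬ψ = ¬1/6 = 5/6
¬¬ψ = ¬5/6 = 1/6
¬ψ = ¬1/6 = 5/6
¬¬ψ ⇒ ¬ψ = 1/6 ⇒ 5/6 = 1
(((¬χ ⇒ χ) + (¬φ ⇒ ψ)) + ((χ + χ) ⇒ (ψ + χ))) + (¬¬ψ ⇒ ¬ψ) = 1 + 1 = 1
¬((((¬χ ⇒ χ) + (¬φ ⇒ ψ)) + ((χ + χ) ⇒ (ψ + χ))) + (¬¬ψ ⇒ ¬ψ)) = ¬1 = 0
χ + φ = 1 + 1/6 = 1
ψ ⇔ χ = 1/6 ⇔ 1 = 1/6
ψ ⇒ χ = 1/6 ⇒ 1 = 1
(ψ ⇔ χ) ⇔ (ψ ⇒ χ) = 1/6 ⇔ 1 = 1/6
(χ + φ) ⇔ ((ψ ⇔ χ) ⇔ (ψ ⇒ χ)) = 1 ⇔ 1/6 = 1/6
¬((χ + φ) ⇔ ((ψ ⇔ χ) ⇔ (ψ ⇒ χ))) = ¬1/6 = 5/6
¬¬((χ + φ) ⇔ ((ψ ⇔ χ) ⇔ (ψ ⇒ χ))) = ¬5/6 = 1/6
¬χ = ¬1 = 0
¬χ ⇔ ψ = 0 ⇔ 1/6 = 5/6
φ ⇔ φ = 1/6 ⇔ 1/6 = 1
(¬χ ⇔ ψ) ⇒ (φ ⇔ φ) = 5/6 ⇒ 1 = 1
φ ⇒ φ = 1/6 ⇒ 1/6 = 1
χ ⇒ (φ ⇒ φ) = 1 ⇒ 1 = 1
φ + (χ ⇒ (φ ⇒ φ)) = 1/6 + 1 = 1
ψ ⇔ χ = 1/6 ⇔ 1 = 1/6
χ + χ = 1 + 1 = 1
(ψ ⇔ χ) ⇒ (χ + χ) = 1/6 ⇒ 1 = 1
((ψ ⇔ χ) ⇒ (χ + χ)) ⇔ χ = 1 ⇔ 1 = 1
(φ + (χ ⇒ (φ ⇒ φ))) + (((ψ ⇔ χ) ⇒ (χ + χ)) ⇔ χ) = 1 + 1 = 1
((¬χ ⇔ ψ) ⇒ (φ ⇔ φ)) ⇔ ((φ + (χ ⇒ (φ ⇒ φ))) + (((ψ ⇔ χ) ⇒ (χ + χ)) ⇔ χ)) = 1 ⇔ 1 = 1
¬¬((χ + φ) ⇔ ((ψ ⇔ χ) ⇔ (ψ ⇒ χ))) + (((¬χ ⇔ ψ) ⇒ (φ ⇔ φ)) ⇔ ((φ + (χ ⇒ (φ ⇒ φ))) + (((ψ ⇔ χ) ⇒ (χ + χ)) ⇔ χ))) = 1/6 + 1 = 1
¬((((¬χ ⇒ χ) + (¬φ ⇒ ψ)) + ((χ + χ) ⇒ (ψ + χ))) + (¬¬ψ ⇒ ¬ψ)) ⇔ (¬¬((χ + φ) ⇔ ((ψ ⇔ χ) ⇔ (ψ ⇒ χ))) + (((¬χ ⇔ ψ) ⇒ (φ ⇔ φ)) ⇔ ((φ + (χ ⇒ (φ ⇒ φ))) + (((ψ ⇔ χ) ⇒ (χ + χ)) ⇔ χ)))) = 0 ⇔ 1 = 0

0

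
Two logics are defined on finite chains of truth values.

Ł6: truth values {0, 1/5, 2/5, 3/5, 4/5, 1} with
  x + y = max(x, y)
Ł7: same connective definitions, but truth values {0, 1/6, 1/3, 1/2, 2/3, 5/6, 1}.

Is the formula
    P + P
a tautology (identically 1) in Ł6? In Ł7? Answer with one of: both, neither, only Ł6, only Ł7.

In Ł6: at P = 0 the value is 0 — not a tautology.
In Ł7: at P = 0 the value is 0 — not a tautology.

neither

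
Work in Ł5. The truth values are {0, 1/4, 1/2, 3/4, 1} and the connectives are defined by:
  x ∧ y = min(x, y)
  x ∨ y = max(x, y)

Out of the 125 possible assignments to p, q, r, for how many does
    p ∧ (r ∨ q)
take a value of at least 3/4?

32

value 1: 9 assignments (counts)
value 3/4: 23 assignments (counts)
value 1/2: 31 assignments
value 1/4: 33 assignments
value 0: 29 assignments
So 32 of the 125 assignments meet the threshold.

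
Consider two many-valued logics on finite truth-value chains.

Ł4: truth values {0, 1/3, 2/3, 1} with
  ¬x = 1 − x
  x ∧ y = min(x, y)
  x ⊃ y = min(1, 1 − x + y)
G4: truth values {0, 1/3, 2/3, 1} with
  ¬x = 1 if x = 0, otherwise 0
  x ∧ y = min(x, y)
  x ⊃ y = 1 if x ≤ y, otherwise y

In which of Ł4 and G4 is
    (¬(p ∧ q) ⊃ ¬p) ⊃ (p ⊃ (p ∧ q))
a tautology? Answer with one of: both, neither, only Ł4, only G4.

only Ł4

In Ł4: every assignment gives 1 — tautology.
In G4: at p = 2/3, q = 1/3 the value is 1/3 — not a tautology.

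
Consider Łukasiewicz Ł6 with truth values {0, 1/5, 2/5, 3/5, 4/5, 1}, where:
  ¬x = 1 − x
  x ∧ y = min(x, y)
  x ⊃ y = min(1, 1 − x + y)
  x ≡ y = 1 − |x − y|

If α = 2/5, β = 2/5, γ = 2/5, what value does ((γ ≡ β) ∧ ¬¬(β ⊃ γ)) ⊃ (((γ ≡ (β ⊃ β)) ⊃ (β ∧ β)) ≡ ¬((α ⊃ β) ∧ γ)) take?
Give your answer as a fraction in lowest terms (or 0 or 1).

γ ≡ β = 2/5 ≡ 2/5 = 1
β ⊃ γ = 2/5 ⊃ 2/5 = 1
¬(β ⊃ γ) = ¬1 = 0
¬¬(β ⊃ γ) = ¬0 = 1
(γ ≡ β) ∧ ¬¬(β ⊃ γ) = 1 ∧ 1 = 1
β ⊃ β = 2/5 ⊃ 2/5 = 1
γ ≡ (β ⊃ β) = 2/5 ≡ 1 = 2/5
β ∧ β = 2/5 ∧ 2/5 = 2/5
(γ ≡ (β ⊃ β)) ⊃ (β ∧ β) = 2/5 ⊃ 2/5 = 1
α ⊃ β = 2/5 ⊃ 2/5 = 1
(α ⊃ β) ∧ γ = 1 ∧ 2/5 = 2/5
¬((α ⊃ β) ∧ γ) = ¬2/5 = 3/5
((γ ≡ (β ⊃ β)) ⊃ (β ∧ β)) ≡ ¬((α ⊃ β) ∧ γ) = 1 ≡ 3/5 = 3/5
((γ ≡ β) ∧ ¬¬(β ⊃ γ)) ⊃ (((γ ≡ (β ⊃ β)) ⊃ (β ∧ β)) ≡ ¬((α ⊃ β) ∧ γ)) = 1 ⊃ 3/5 = 3/5

3/5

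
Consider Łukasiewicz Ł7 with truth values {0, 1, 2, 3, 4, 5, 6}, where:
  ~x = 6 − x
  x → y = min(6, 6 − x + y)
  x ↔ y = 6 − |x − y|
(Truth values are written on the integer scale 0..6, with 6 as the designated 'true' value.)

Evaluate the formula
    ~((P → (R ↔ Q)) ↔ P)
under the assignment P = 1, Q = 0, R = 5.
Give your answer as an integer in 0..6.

R ↔ Q = 5 ↔ 0 = 1
P → (R ↔ Q) = 1 → 1 = 6
(P → (R ↔ Q)) ↔ P = 6 ↔ 1 = 1
~((P → (R ↔ Q)) ↔ P) = ~1 = 5

5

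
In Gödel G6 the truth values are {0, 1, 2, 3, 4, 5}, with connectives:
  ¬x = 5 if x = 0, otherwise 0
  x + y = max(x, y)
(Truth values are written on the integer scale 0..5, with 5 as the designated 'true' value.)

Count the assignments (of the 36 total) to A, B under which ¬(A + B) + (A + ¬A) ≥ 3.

value 5: 12 assignments (counts)
value 4: 6 assignments (counts)
value 3: 6 assignments (counts)
value 2: 6 assignments
value 1: 6 assignments
So 24 of the 36 assignments meet the threshold.

24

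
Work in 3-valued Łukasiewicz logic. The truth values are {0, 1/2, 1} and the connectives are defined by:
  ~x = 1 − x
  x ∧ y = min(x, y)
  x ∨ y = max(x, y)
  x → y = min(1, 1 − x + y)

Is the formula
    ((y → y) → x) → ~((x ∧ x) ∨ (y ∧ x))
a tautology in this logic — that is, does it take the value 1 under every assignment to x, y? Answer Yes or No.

No

Counterexample: take x = 1, y = 0.
y → y = 0 → 0 = 1
(y → y) → x = 1 → 1 = 1
x ∧ x = 1 ∧ 1 = 1
y ∧ x = 0 ∧ 1 = 0
(x ∧ x) ∨ (y ∧ x) = 1 ∨ 0 = 1
~((x ∧ x) ∨ (y ∧ x)) = ~1 = 0
((y → y) → x) → ~((x ∧ x) ∨ (y ∧ x)) = 1 → 0 = 0
This gives 0 ≠ 1.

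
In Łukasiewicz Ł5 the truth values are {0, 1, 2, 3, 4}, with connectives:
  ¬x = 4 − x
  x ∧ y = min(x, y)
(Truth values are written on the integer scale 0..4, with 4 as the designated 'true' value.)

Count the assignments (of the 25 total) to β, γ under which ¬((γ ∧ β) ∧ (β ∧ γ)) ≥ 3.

value 4: 9 assignments (counts)
value 3: 7 assignments (counts)
value 2: 5 assignments
value 1: 3 assignments
value 0: 1 assignment
So 16 of the 25 assignments meet the threshold.

16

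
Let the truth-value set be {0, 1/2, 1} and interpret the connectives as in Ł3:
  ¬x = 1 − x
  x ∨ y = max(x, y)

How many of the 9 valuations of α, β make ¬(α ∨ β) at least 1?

1

α = 0, β = 0 ↦ 1  ≥
α = 0, β = 1/2 ↦ 1/2  <
α = 0, β = 1 ↦ 0  <
α = 1/2, β = 0 ↦ 1/2  <
α = 1/2, β = 1/2 ↦ 1/2  <
α = 1/2, β = 1 ↦ 0  <
α = 1, β = 0 ↦ 0  <
α = 1, β = 1/2 ↦ 0  <
α = 1, β = 1 ↦ 0  <
So 1 of the 9 assignments meets the threshold.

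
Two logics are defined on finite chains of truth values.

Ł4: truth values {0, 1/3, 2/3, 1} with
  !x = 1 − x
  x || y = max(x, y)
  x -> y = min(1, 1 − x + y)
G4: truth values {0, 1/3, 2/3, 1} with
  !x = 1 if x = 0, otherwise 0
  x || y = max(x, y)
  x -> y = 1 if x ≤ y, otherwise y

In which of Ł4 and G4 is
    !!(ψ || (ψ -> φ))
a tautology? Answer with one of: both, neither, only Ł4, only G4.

In Ł4: at φ = 0, ψ = 1/3 the value is 2/3 — not a tautology.
In G4: every assignment gives 1 — tautology.

only G4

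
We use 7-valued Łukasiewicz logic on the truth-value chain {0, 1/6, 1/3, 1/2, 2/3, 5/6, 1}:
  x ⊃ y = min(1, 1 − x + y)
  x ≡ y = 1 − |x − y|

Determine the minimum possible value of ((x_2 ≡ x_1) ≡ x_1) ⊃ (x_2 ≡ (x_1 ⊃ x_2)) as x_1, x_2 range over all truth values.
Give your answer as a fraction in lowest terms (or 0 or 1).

1/2

Take x_1 = 1/2, x_2 = 0:
x_2 ≡ x_1 = 0 ≡ 1/2 = 1/2
(x_2 ≡ x_1) ≡ x_1 = 1/2 ≡ 1/2 = 1
x_1 ⊃ x_2 = 1/2 ⊃ 0 = 1/2
x_2 ≡ (x_1 ⊃ x_2) = 0 ≡ 1/2 = 1/2
((x_2 ≡ x_1) ≡ x_1) ⊃ (x_2 ≡ (x_1 ⊃ x_2)) = 1 ⊃ 1/2 = 1/2
No assignment yields a value below 1/2, so this is the minimum.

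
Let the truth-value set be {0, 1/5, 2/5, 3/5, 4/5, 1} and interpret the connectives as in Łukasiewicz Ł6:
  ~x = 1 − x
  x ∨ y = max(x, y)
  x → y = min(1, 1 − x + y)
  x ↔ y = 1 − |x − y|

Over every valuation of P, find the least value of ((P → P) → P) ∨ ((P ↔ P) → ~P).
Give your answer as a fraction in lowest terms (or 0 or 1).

3/5

Take P = 2/5:
P → P = 2/5 → 2/5 = 1
(P → P) → P = 1 → 2/5 = 2/5
P ↔ P = 2/5 ↔ 2/5 = 1
~P = ~2/5 = 3/5
(P ↔ P) → ~P = 1 → 3/5 = 3/5
((P → P) → P) ∨ ((P ↔ P) → ~P) = 2/5 ∨ 3/5 = 3/5
No assignment yields a value below 3/5, so this is the minimum.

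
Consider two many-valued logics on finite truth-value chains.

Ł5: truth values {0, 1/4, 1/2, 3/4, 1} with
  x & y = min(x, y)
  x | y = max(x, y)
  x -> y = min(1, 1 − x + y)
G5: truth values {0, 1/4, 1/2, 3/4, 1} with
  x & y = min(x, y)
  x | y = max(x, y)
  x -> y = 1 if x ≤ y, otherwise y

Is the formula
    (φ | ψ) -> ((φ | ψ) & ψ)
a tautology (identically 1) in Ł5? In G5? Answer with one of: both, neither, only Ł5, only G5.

neither

In Ł5: at φ = 1/4, ψ = 0 the value is 3/4 — not a tautology.
In G5: at φ = 1/4, ψ = 0 the value is 0 — not a tautology.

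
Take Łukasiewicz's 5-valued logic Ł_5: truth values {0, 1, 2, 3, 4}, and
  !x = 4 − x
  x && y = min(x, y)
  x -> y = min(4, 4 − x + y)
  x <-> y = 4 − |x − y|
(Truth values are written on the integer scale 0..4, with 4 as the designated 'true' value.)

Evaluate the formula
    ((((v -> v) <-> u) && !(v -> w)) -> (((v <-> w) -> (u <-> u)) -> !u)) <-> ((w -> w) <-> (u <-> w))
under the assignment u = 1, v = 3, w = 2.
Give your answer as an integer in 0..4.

3

v -> v = 3 -> 3 = 4
(v -> v) <-> u = 4 <-> 1 = 1
v -> w = 3 -> 2 = 3
!(v -> w) = !3 = 1
((v -> v) <-> u) && !(v -> w) = 1 && 1 = 1
v <-> w = 3 <-> 2 = 3
u <-> u = 1 <-> 1 = 4
(v <-> w) -> (u <-> u) = 3 -> 4 = 4
!u = !1 = 3
((v <-> w) -> (u <-> u)) -> !u = 4 -> 3 = 3
(((v -> v) <-> u) && !(v -> w)) -> (((v <-> w) -> (u <-> u)) -> !u) = 1 -> 3 = 4
w -> w = 2 -> 2 = 4
u <-> w = 1 <-> 2 = 3
(w -> w) <-> (u <-> w) = 4 <-> 3 = 3
((((v -> v) <-> u) && !(v -> w)) -> (((v <-> w) -> (u <-> u)) -> !u)) <-> ((w -> w) <-> (u <-> w)) = 4 <-> 3 = 3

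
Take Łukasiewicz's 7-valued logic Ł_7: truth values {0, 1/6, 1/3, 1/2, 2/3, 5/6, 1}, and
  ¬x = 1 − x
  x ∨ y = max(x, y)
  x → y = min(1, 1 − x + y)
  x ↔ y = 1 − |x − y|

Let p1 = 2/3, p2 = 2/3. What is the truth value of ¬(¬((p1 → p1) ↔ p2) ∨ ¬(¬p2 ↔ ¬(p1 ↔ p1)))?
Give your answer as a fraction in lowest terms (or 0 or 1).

2/3

p1 → p1 = 2/3 → 2/3 = 1
(p1 → p1) ↔ p2 = 1 ↔ 2/3 = 2/3
¬((p1 → p1) ↔ p2) = ¬2/3 = 1/3
¬p2 = ¬2/3 = 1/3
p1 ↔ p1 = 2/3 ↔ 2/3 = 1
¬(p1 ↔ p1) = ¬1 = 0
¬p2 ↔ ¬(p1 ↔ p1) = 1/3 ↔ 0 = 2/3
¬(¬p2 ↔ ¬(p1 ↔ p1)) = ¬2/3 = 1/3
¬((p1 → p1) ↔ p2) ∨ ¬(¬p2 ↔ ¬(p1 ↔ p1)) = 1/3 ∨ 1/3 = 1/3
¬(¬((p1 → p1) ↔ p2) ∨ ¬(¬p2 ↔ ¬(p1 ↔ p1))) = ¬1/3 = 2/3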